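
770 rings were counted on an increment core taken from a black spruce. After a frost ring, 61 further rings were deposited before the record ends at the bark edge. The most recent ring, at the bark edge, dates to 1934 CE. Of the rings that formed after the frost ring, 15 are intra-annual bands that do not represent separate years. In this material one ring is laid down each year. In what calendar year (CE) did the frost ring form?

There are 61 rings younger than the frost ring.
61 − 15 false = 46 true rings after the frost ring.
The ring at the bark edge is 1934 CE, so the frost ring dates to 1934 − 46 = 1888 CE.

1888 CE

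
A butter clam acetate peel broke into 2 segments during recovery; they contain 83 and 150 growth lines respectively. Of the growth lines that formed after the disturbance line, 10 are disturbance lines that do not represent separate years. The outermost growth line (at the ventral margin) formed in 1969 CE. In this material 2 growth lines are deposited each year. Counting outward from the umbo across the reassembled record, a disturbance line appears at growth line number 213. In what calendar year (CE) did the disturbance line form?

Total growth lines = 83 + 150 = 233.
Between growth line 213 and the ventral margin there are 233 − 213 = 20 growth lines.
Removing the 10 false growth lines leaves 20 − 10 = 10 true growth lines beyond the disturbance line.
10 growth lines at 2 per year is 10 / 2 = 5 years.
Counting back 5 years from 1969 CE places the disturbance line in 1969 − 5 = 1964 CE.

1964 CE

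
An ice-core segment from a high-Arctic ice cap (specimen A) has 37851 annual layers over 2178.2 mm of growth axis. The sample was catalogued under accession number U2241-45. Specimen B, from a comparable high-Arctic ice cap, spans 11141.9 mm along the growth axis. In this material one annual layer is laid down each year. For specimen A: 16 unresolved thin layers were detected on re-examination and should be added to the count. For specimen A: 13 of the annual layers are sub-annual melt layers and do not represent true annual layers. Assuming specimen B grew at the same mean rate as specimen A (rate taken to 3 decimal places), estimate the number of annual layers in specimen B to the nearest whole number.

Specimen A: after corrections the count is 37851 − 13 + 16 = 37854 annual layers.
A: Extension rate ≈ 2178.2 / 37854 = 0.058 mm per year.
For B, 11141.9 / 0.058 = 192101.72 years ≈ 192102 annual layers.

192102 annual layers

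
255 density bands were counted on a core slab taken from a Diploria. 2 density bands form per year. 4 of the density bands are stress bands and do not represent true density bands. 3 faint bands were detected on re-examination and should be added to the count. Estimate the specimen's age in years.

Correcting the raw count gives 255 − 4 + 3 = 254 true density bands.
254 density bands at 2 per year is 254 / 2 = 127 years.

127 years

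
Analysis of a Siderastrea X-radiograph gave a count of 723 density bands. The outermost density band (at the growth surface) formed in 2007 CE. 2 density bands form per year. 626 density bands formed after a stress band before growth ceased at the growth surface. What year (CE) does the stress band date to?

There are 626 density bands younger than the stress band.
Dividing by 2 density bands per year: 626 / 2 = 313 years.
2007 − 313 = 1694 CE.

1694 CE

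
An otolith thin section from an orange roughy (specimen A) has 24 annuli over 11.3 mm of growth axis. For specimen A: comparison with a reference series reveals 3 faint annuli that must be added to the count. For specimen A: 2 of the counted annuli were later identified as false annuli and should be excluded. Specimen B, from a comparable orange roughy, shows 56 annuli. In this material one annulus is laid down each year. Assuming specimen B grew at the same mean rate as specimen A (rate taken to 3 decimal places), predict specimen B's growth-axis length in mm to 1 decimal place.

Specimen A: true annulus count = 24 − 2 + 3 = 25.
A: Mean rate = 11.3 mm / 25 years ≈ 0.452 mm/year.
For B, 0.452 mm/year × 56 years = 25.3 mm.

25.3 mm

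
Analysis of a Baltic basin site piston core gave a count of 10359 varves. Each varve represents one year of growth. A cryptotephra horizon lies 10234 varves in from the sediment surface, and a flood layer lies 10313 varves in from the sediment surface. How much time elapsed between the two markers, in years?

Separation: 10313 − 10234 = 79 varves.
That is 79 years at one varve per year.

79 years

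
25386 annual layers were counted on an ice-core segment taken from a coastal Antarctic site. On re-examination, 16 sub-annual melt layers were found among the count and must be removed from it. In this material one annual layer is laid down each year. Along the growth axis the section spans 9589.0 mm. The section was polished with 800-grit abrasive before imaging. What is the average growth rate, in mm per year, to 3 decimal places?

0.378 mm per year

True annual layer count = 25386 − 16 = 25370.
Mean rate = 9589.0 mm / 25370 years ≈ 0.378 mm per year.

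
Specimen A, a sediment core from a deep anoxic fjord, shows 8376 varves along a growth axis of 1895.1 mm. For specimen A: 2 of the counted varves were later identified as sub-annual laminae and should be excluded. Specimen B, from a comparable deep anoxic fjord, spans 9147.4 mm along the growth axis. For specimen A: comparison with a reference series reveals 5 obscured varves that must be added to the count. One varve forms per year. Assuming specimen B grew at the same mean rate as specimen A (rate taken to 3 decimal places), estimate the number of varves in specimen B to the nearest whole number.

Specimen A: true varve count = 8376 − 2 + 5 = 8379.
A: Extension rate ≈ 1895.1 / 8379 = 0.226 mm/yr.
For B, 9147.4 / 0.226 = 40475.22 years ≈ 40475 varves.

40475 varves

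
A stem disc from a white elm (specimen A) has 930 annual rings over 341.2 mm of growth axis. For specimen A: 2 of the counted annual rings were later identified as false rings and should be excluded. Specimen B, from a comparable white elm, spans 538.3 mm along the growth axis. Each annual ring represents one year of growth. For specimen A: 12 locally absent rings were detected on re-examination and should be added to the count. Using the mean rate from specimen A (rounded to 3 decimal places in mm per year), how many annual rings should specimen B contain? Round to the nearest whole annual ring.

1483 annual rings

Specimen A: true annual ring count = 930 − 2 + 12 = 940.
A: Mean rate = 341.2 mm / 940 years ≈ 0.363 mm/yr.
For B, 538.3 / 0.363 = 1482.92 years ≈ 1483 annual rings.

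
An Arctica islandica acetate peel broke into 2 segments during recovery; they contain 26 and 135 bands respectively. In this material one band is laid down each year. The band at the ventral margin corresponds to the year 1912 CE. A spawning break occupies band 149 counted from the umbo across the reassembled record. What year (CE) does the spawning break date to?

Total bands = 26 + 135 = 161.
161 − 149 = 12 bands lie beyond the spawning break toward the ventral margin.
Counting back 12 years from 1912 CE places the spawning break in 1912 − 12 = 1900 CE.

1900 CE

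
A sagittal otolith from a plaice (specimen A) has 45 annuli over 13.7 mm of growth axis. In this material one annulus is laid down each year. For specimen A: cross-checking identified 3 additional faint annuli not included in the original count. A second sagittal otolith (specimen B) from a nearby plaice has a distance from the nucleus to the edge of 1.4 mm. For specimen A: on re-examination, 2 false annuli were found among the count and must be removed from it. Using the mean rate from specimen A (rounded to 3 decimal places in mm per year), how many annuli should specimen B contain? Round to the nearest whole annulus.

Specimen A: after corrections the count is 45 − 2 + 3 = 46 annuli.
A: Extension rate ≈ 13.7 / 46 = 0.298 mm/yr.
B spans 1.4 / 0.298 = 4.70 years ≈ 5 annuli.

5 annuli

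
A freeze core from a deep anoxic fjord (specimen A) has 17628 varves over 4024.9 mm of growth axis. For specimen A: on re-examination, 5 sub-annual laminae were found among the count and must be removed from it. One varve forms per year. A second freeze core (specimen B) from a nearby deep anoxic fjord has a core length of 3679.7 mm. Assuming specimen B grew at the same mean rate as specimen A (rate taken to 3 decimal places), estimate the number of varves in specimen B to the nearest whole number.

Specimen A: adjusted count: 17628 − 5 = 17623 varves.
A: 4024.9 mm over 17623 years gives 4024.9 / 17623 ≈ 0.228 mm per year.
For B, 3679.7 / 0.228 = 16139.04 years ≈ 16139 varves.

16139 varves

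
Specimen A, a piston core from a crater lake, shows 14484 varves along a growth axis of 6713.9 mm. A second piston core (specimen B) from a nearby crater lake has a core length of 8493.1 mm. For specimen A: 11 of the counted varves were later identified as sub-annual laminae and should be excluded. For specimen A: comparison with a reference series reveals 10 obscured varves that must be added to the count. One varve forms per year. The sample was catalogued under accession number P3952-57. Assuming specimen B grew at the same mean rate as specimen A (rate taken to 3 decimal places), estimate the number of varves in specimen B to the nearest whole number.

Specimen A: correcting the raw count gives 14484 − 11 + 10 = 14483 true varves.
A: Extension rate ≈ 6713.9 / 14483 = 0.464 mm/year.
B spans 8493.1 / 0.464 = 18304.09 years ≈ 18304 varves.

18304 varves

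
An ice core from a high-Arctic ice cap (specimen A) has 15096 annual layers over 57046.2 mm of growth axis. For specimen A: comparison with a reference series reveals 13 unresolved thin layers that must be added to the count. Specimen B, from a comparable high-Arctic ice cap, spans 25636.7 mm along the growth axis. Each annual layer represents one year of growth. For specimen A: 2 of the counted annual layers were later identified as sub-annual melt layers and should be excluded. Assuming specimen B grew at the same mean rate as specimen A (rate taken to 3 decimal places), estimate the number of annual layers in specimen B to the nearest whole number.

6789 annual layers

Specimen A: true annual layer count = 15096 − 2 + 13 = 15107.
A: 57046.2 mm over 15107 years gives 57046.2 / 15107 ≈ 3.776 mm per year.
B spans 25636.7 / 3.776 = 6789.38 years ≈ 6789 annual layers.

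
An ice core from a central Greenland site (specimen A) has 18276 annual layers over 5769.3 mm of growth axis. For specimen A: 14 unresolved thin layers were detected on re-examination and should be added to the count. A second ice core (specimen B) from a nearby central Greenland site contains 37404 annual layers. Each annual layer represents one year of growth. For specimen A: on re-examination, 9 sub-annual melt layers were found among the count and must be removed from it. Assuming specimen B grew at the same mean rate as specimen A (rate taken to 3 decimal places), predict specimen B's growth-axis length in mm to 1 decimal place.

Specimen A: correcting the raw count gives 18276 − 9 + 14 = 18281 true annual layers.
A: Extension rate ≈ 5769.3 / 18281 = 0.316 mm per year.
For B, 0.316 mm/year × 37404 years = 11819.7 mm.

11819.7 mm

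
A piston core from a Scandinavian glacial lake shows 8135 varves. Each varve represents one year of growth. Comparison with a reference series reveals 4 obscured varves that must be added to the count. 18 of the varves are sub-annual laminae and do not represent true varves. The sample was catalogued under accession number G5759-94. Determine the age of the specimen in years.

Adjusted count: 8135 − 18 + 4 = 8121 varves.
One varve per year makes the duration 8121 years.

8121 yr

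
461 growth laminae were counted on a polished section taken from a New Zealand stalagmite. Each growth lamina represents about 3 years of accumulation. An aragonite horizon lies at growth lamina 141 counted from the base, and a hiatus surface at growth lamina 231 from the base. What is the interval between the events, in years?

270 yr

231 − 141 = 90 growth laminae lie between the two events.
Multiplying by 3 years per growth lamina: 90 × 3 = 270 years.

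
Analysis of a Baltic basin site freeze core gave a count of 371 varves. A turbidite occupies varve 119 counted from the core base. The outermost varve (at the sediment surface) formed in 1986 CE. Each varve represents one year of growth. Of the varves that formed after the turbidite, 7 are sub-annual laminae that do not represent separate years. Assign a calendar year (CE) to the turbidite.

1741 CE

Between varve 119 and the sediment surface there are 371 − 119 = 252 varves.
252 − 7 false = 245 true varves after the turbidite.
1986 − 245 = 1741 CE.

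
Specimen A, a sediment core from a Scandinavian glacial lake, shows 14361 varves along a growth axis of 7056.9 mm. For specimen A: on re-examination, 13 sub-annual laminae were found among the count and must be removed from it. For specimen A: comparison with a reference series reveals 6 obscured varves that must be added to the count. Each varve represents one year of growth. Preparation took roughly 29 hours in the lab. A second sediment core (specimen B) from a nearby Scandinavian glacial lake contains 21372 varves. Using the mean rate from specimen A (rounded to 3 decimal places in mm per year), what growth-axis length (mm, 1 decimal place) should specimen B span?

Specimen A: after corrections the count is 14361 − 13 + 6 = 14354 varves.
A: Extension rate ≈ 7056.9 / 14354 = 0.492 mm/year.
For B, 0.492 mm/year × 21372 years = 10515.0 mm.

10515.0 mm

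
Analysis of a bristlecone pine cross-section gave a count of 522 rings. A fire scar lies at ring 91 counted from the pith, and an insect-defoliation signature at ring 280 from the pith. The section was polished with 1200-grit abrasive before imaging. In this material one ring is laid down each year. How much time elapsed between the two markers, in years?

The two markers are separated by 280 − 91 = 189 rings.
One ring per year makes the interval 189 years.

189 yr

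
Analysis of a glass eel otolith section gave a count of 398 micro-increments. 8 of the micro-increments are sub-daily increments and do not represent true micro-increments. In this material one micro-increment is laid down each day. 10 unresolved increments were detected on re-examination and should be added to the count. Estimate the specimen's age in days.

True micro-increment count = 398 − 8 + 10 = 400.
At one micro-increment per day, that is 400 days.

400 days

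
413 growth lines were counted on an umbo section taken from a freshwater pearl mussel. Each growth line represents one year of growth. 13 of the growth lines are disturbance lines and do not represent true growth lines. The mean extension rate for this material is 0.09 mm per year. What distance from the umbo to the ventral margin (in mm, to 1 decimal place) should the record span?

True growth line count = 413 − 13 = 400.
Length ≈ 0.09 × 400 = 36.0 mm.

36.0 mm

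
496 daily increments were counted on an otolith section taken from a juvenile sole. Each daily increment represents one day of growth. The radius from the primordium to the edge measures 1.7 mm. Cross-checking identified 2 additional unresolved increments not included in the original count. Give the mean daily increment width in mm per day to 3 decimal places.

0.003 mm per day

Adjusted count: 496 + 2 = 498 daily increments.
Extension rate ≈ 1.7 / 498 = 0.003 mm per day.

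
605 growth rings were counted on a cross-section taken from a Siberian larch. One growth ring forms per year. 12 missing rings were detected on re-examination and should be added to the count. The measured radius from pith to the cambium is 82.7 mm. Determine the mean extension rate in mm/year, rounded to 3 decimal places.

Correcting the raw count gives 605 + 12 = 617 true growth rings.
82.7 mm over 617 years gives 82.7 / 617 ≈ 0.134 mm/year.

0.134 mm/year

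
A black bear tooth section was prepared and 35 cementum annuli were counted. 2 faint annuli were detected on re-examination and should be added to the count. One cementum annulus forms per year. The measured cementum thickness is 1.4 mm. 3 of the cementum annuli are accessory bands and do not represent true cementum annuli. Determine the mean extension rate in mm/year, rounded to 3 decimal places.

Correcting the raw count gives 35 − 3 + 2 = 34 true cementum annuli.
Extension rate ≈ 1.4 / 34 = 0.041 mm/year.

0.041 mm/year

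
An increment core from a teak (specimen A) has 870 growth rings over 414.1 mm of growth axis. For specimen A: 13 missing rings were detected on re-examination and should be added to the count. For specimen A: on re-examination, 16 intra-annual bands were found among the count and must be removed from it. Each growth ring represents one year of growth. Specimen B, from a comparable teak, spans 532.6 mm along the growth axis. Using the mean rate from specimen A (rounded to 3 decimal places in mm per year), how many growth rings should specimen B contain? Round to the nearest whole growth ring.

Specimen A: after corrections the count is 870 − 16 + 13 = 867 growth rings.
A: 414.1 mm over 867 years gives 414.1 / 867 ≈ 0.478 mm/year.
For B, 532.6 / 0.478 = 1114.23 years ≈ 1114 growth rings.

1114 growth rings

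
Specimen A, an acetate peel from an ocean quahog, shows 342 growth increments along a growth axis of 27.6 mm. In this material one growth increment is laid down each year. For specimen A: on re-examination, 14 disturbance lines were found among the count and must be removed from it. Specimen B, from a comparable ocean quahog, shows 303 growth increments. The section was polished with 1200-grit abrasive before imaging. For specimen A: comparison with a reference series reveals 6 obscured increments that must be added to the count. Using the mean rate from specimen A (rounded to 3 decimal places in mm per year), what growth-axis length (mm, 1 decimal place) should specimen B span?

Specimen A: adjusted count: 342 − 14 + 6 = 334 growth increments.
A: 27.6 mm over 334 years gives 27.6 / 334 ≈ 0.083 mm per year.
B's length ≈ 0.083 × 303 = 25.1 mm.

25.1 mm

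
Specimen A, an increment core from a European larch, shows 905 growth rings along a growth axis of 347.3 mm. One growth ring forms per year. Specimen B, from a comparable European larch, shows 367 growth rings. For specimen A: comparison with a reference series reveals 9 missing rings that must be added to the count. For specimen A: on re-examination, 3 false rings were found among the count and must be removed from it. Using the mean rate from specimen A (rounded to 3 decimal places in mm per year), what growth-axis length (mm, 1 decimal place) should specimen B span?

Specimen A: correcting the raw count gives 905 − 3 + 9 = 911 true growth rings.
A: 347.3 mm over 911 years gives 347.3 / 911 ≈ 0.381 mm per year.
Length of B = 0.381 × 367 = 139.8 mm.

139.8 mm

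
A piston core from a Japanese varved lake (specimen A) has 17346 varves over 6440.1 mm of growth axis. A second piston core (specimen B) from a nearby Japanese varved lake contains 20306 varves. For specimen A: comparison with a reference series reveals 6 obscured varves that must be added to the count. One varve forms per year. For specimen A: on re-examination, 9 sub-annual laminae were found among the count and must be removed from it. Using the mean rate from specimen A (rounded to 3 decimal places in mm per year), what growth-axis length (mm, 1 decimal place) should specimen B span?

Specimen A: after corrections the count is 17346 − 9 + 6 = 17343 varves.
A: 6440.1 mm over 17343 years gives 6440.1 / 17343 ≈ 0.371 mm/year.
For B, 0.371 mm/year × 20306 years = 7533.5 mm.

7533.5 mm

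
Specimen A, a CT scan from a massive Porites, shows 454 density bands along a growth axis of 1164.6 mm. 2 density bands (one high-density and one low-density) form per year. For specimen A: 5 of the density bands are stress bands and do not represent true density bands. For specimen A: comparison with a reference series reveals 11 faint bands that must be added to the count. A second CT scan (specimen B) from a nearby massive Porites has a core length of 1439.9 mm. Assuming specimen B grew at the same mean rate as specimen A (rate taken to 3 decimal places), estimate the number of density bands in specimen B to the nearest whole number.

Specimen A: after corrections the count is 454 − 5 + 11 = 460 density bands.
Specimen A: 460 density bands at 2 per year is 460 / 2 = 230 years.
A: 1164.6 mm over 230 years gives 1164.6 / 230 ≈ 5.063 mm per year.
Specimen B: 1439.9 mm / 5.063 mm per year = 284.40 years; at 2 density bands per year that is 284.40 × 2 ≈ 569 density bands.

569 density bands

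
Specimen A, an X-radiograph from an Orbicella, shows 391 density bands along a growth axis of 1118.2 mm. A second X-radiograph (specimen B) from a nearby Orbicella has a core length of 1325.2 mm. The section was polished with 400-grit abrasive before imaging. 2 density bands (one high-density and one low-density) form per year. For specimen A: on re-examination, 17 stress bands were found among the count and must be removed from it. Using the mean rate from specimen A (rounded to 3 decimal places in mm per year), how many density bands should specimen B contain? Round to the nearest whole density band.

443 density bands

Specimen A: true density band count = 391 − 17 = 374.
Specimen A: with 2 density bands per year, 374 / 2 = 187 years.
A: Mean rate = 1118.2 mm / 187 years ≈ 5.980 mm/year.
Specimen B: 1325.2 mm / 5.980 mm per year = 221.61 years; at 2 density bands per year that is 221.61 × 2 ≈ 443 density bands.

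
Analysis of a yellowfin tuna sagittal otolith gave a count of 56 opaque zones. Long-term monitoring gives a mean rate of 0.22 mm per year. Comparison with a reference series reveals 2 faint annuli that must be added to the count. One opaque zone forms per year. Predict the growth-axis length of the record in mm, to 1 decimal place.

After corrections the count is 56 + 2 = 58 opaque zones.
58 years at 0.22 mm/year gives 0.22 × 58 = 12.8 mm.

12.8 mm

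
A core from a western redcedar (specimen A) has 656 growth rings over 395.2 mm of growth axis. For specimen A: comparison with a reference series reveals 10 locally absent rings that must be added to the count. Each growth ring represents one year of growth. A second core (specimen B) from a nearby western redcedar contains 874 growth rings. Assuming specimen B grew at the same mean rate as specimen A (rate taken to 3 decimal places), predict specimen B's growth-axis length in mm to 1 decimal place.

518.3 mm

Specimen A: true growth ring count = 656 + 10 = 666.
A: Mean rate = 395.2 mm / 666 years ≈ 0.593 mm per year.
B's length ≈ 0.593 × 874 = 518.3 mm.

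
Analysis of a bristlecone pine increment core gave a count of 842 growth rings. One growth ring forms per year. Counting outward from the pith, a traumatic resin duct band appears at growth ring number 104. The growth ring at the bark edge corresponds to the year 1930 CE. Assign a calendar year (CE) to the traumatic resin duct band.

Between growth ring 104 and the bark edge there are 842 − 104 = 738 growth rings.
The growth ring at the bark edge is 1930 CE, so the traumatic resin duct band dates to 1930 − 738 = 1192 CE.

1192 CE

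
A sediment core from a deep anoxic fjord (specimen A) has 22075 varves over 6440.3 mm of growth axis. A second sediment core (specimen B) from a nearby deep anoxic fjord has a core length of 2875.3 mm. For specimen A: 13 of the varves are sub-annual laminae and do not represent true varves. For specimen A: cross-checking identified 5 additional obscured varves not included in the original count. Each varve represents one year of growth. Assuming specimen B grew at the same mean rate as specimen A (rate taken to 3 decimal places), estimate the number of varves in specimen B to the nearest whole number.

Specimen A: correcting the raw count gives 22075 − 13 + 5 = 22067 true varves.
A: 6440.3 mm over 22067 years gives 6440.3 / 22067 ≈ 0.292 mm/year.
B spans 2875.3 / 0.292 = 9846.92 years ≈ 9847 varves.

9847 varves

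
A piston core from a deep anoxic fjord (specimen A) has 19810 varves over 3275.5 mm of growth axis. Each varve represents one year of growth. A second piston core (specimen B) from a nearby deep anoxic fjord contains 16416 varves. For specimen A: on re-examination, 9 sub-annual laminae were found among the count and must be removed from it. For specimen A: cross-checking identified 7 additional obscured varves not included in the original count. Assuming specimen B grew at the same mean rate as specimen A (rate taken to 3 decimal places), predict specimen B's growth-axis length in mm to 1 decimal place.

2708.6 mm

Specimen A: correcting the raw count gives 19810 − 9 + 7 = 19808 true varves.
A: Mean rate = 3275.5 mm / 19808 years ≈ 0.165 mm/yr.
Length of B = 0.165 × 16416 = 2708.6 mm.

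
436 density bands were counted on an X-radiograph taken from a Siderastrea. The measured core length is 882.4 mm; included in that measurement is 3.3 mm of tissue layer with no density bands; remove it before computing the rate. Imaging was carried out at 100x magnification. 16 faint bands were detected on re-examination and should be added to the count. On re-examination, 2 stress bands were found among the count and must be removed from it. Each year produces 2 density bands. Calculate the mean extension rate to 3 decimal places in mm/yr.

Correcting the raw count gives 436 − 2 + 16 = 450 true density bands.
Dividing by 2 density bands per year: 450 / 2 = 225 years.
Net length = 882.4 − 3.3 = 879.1 mm.
Extension rate ≈ 879.1 / 225 = 3.907 mm/yr.

3.907 mm/yr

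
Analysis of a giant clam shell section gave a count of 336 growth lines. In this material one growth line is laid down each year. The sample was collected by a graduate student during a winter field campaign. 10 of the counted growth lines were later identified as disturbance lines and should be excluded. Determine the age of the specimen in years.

326 yr

Adjusted count: 336 − 10 = 326 growth lines.
With a one-to-one growth line periodicity this is 326 years.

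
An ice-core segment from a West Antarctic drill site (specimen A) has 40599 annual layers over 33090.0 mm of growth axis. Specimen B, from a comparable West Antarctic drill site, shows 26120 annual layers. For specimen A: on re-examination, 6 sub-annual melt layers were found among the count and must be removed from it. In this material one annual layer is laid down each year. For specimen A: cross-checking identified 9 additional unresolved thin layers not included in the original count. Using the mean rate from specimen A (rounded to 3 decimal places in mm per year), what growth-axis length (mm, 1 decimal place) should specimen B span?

Specimen A: true annual layer count = 40599 − 6 + 9 = 40602.
A: Extension rate ≈ 33090.0 / 40602 = 0.815 mm/year.
Length of B = 0.815 × 26120 = 21287.8 mm.

21287.8 mm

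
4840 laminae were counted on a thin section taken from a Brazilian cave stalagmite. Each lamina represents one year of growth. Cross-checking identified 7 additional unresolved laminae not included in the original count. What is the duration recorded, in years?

4847 yr

After corrections the count is 4840 + 7 = 4847 laminae.
One lamina per year makes the duration 4847 years.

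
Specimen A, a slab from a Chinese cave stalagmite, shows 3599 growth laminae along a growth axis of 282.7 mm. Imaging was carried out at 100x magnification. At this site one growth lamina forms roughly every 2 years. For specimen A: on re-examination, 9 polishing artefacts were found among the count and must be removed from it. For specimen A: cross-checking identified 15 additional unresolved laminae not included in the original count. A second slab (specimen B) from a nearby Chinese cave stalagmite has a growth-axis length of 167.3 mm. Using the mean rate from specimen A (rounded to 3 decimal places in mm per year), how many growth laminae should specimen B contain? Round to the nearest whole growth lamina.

Specimen A: true growth lamina count = 3599 − 9 + 15 = 3605.
Specimen A: at 2 years per growth lamina, 3605 × 2 = 7210 years.
A: 282.7 mm over 7210 years gives 282.7 / 7210 ≈ 0.039 mm per year.
B spans 167.3 / 0.039 = 4289.74 years; at 2 years per growth lamina that is 4289.74 / 2 ≈ 2145 growth laminae.

2145 growth laminae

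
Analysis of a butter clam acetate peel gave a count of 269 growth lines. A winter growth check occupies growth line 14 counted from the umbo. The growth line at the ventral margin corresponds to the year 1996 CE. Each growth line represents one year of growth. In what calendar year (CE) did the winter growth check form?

1741 CE

269 − 14 = 255 growth lines lie beyond the winter growth check toward the ventral margin.
The growth line at the ventral margin is 1996 CE, so the winter growth check dates to 1996 − 255 = 1741 CE.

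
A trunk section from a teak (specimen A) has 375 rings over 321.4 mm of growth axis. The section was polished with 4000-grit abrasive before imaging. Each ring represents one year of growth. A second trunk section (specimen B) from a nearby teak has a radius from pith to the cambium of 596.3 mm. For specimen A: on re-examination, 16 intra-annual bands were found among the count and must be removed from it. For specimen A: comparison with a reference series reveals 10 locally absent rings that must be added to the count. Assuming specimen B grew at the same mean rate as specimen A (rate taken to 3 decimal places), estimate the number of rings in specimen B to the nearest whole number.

Specimen A: correcting the raw count gives 375 − 16 + 10 = 369 true rings.
A: 321.4 mm over 369 years gives 321.4 / 369 ≈ 0.871 mm/year.
B spans 596.3 / 0.871 = 684.62 years ≈ 685 rings.

685 rings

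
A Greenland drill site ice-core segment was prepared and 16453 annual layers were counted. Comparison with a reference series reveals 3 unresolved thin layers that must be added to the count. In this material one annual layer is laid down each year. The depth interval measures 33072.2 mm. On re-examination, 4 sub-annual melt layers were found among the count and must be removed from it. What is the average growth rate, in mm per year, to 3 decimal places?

Correcting the raw count gives 16453 − 4 + 3 = 16452 true annual layers.
Mean rate = 33072.2 mm / 16452 years ≈ 2.010 mm per year.

2.010 mm per year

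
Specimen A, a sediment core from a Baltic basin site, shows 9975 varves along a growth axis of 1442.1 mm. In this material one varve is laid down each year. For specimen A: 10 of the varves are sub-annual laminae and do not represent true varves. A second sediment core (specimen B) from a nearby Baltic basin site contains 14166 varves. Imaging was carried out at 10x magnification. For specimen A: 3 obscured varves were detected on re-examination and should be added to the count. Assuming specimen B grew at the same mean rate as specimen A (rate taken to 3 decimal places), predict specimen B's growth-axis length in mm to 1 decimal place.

2054.1 mm

Specimen A: after corrections the count is 9975 − 10 + 3 = 9968 varves.
A: Extension rate ≈ 1442.1 / 9968 = 0.145 mm/yr.
Length of B = 0.145 × 14166 = 2054.1 mm.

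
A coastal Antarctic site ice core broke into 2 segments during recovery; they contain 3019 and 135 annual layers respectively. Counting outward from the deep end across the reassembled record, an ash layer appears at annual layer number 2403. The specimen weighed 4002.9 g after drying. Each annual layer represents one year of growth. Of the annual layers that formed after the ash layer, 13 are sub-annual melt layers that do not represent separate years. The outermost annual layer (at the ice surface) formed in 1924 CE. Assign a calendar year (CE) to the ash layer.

1186 CE

Total annual layers = 3019 + 135 = 3154.
The ash layer sits at annual layer 2403 from the deep end, so 3154 − 2403 = 751 annual layers formed after it.
751 − 13 false = 738 true annual layers after the ash layer.
The annual layer at the ice surface is 1924 CE, so the ash layer dates to 1924 − 738 = 1186 CE.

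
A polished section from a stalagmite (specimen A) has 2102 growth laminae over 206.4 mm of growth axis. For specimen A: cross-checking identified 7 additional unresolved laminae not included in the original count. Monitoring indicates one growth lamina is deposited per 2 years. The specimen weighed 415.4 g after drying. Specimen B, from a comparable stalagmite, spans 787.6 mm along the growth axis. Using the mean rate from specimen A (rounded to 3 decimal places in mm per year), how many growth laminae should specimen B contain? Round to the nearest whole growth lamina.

Specimen A: after corrections the count is 2102 + 7 = 2109 growth laminae.
Specimen A: multiplying by 2 years per growth lamina: 2109 × 2 = 4218 years.
A: Extension rate ≈ 206.4 / 4218 = 0.049 mm/year.
Specimen B: 787.6 mm / 0.049 mm per year = 16073.47 years; at 2 years per growth lamina that is 16073.47 / 2 ≈ 8037 growth laminae.

8037 growth laminae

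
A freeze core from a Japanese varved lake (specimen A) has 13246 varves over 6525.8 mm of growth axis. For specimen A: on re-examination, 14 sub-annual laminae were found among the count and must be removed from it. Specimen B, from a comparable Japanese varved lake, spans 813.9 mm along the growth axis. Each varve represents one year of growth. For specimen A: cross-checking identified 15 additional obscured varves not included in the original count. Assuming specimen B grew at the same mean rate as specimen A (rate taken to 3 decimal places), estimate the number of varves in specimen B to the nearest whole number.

1651 varves

Specimen A: true varve count = 13246 − 14 + 15 = 13247.
A: Mean rate = 6525.8 mm / 13247 years ≈ 0.493 mm per year.
Specimen B: 813.9 mm / 0.493 mm per year = 1650.91 years ≈ 1651 varves.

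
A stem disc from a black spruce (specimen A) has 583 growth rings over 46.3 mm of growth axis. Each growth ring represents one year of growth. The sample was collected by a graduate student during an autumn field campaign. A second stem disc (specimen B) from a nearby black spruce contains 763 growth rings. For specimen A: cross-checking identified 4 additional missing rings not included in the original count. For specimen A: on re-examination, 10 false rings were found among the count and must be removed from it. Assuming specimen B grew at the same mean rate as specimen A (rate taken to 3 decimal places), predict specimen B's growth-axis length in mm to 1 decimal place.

Specimen A: true growth ring count = 583 − 10 + 4 = 577.
A: Mean rate = 46.3 mm / 577 years ≈ 0.080 mm/yr.
For B, 0.080 mm/year × 763 years = 61.0 mm.

61.0 mm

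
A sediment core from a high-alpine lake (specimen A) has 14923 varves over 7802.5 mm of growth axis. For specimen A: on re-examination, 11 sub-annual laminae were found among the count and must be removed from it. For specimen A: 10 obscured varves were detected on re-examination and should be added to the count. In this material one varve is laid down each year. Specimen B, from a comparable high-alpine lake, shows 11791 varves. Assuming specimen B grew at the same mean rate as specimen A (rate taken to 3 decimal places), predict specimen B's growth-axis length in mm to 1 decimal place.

Specimen A: after corrections the count is 14923 − 11 + 10 = 14922 varves.
A: Extension rate ≈ 7802.5 / 14922 = 0.523 mm per year.
B's length ≈ 0.523 × 11791 = 6166.7 mm.

6166.7 mm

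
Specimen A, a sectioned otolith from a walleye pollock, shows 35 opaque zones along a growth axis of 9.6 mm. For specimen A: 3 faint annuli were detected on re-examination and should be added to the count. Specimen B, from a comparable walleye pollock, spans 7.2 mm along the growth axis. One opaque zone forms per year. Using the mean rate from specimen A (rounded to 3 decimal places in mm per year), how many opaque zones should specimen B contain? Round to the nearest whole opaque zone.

28 opaque zones

Specimen A: correcting the raw count gives 35 + 3 = 38 true opaque zones.
A: Extension rate ≈ 9.6 / 38 = 0.253 mm/yr.
Specimen B: 7.2 mm / 0.253 mm per year = 28.46 years ≈ 28 opaque zones.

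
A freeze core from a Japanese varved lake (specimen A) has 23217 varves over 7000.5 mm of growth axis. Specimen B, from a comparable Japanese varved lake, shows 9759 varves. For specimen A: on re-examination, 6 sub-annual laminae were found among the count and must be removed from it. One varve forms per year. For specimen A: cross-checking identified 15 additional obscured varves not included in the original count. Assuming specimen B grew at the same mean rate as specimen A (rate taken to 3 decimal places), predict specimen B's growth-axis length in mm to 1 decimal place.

2937.5 mm

Specimen A: true varve count = 23217 − 6 + 15 = 23226.
A: 7000.5 mm over 23226 years gives 7000.5 / 23226 ≈ 0.301 mm/year.
Length of B = 0.301 × 9759 = 2937.5 mm.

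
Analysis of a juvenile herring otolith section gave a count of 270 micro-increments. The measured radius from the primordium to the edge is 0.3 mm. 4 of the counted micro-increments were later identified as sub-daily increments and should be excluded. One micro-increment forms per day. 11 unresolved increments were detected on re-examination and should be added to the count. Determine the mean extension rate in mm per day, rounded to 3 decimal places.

Correcting the raw count gives 270 − 4 + 11 = 277 true micro-increments.
0.3 mm over 277 days gives 0.3 / 277 ≈ 0.001 mm per day.

0.001 mm per day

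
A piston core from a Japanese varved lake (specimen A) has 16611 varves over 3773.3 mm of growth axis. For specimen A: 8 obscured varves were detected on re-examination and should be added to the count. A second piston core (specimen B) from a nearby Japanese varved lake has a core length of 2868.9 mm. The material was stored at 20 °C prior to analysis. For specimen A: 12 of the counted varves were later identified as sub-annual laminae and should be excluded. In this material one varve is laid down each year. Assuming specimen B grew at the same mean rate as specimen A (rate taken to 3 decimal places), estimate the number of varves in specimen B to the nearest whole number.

Specimen A: after corrections the count is 16611 − 12 + 8 = 16607 varves.
A: 3773.3 mm over 16607 years gives 3773.3 / 16607 ≈ 0.227 mm/yr.
Specimen B: 2868.9 mm / 0.227 mm per year = 12638.33 years ≈ 12638 varves.

12638 varves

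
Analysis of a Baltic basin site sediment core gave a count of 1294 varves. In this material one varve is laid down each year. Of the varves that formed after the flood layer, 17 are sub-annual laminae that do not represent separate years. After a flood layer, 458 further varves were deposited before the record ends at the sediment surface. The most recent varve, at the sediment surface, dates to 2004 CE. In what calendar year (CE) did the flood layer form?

1563 CE

458 varves post-date the flood layer.
Excluding 17 false varves: 458 − 17 = 441.
2004 − 441 = 1563 CE.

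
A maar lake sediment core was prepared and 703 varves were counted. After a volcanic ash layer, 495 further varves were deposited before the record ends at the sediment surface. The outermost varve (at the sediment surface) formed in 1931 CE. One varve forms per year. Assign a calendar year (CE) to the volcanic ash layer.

1436 CE

There are 495 varves younger than the volcanic ash layer.
1931 − 495 = 1436 CE.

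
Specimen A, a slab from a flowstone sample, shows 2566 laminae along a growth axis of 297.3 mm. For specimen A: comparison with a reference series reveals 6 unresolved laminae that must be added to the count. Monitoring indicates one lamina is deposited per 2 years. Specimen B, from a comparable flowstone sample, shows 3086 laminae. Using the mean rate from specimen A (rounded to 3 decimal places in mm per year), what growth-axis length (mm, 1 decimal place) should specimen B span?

Specimen A: adjusted count: 2566 + 6 = 2572 laminae.
Specimen A: multiplying by 2 years per lamina: 2572 × 2 = 5144 years.
A: Extension rate ≈ 297.3 / 5144 = 0.058 mm/year.
Specimen B: multiplying by 2 years per lamina: 3086 × 2 = 6172 years. For B, 0.058 mm/year × 6172 years = 358.0 mm.

358.0 mm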